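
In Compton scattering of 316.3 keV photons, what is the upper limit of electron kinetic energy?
174.9664 keV

Maximum energy transfer occurs at θ = 180° (backscattering).

Initial photon: E₀ = 316.3 keV → λ₀ = 3.9198 pm

Maximum Compton shift (at 180°):
Δλ_max = 2λ_C = 2 × 2.4263 = 4.8526 pm

Final wavelength:
λ' = 3.9198 + 4.8526 = 8.7724 pm

Minimum photon energy (maximum energy to electron):
E'_min = hc/λ' = 141.3336 keV

Maximum electron kinetic energy:
K_max = E₀ - E'_min = 316.3000 - 141.3336 = 174.9664 keV

(Intermediate values are shown rounded; full precision is carried through to the final answer.)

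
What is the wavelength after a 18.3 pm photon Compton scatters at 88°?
20.6416 pm

Using the Compton scattering formula:
λ' = λ + Δλ = λ + λ_C(1 - cos θ)

Given:
- Initial wavelength λ = 18.3 pm
- Scattering angle θ = 88°
- Compton wavelength λ_C ≈ 2.4263 pm

Calculate the shift:
Δλ = 2.4263 × (1 - cos(88°))
Δλ = 2.4263 × 0.9651
Δλ = 2.3416 pm

Final wavelength:
λ' = 18.3 + 2.3416 = 20.6416 pm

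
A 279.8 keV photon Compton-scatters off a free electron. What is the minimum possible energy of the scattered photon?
133.5491 keV (at θ = 180°)

The scattered photon has minimum energy when its wavelength is maximum, i.e., when the Compton shift Δλ = λ_C(1 − cos θ) is maximum. This occurs at θ = 180° (backscattering), giving Δλ_max = 2λ_C = 4.8526 pm.

Initial wavelength: λ₀ = hc/E₀ = 4.4312 pm
Maximum final wavelength: λ'_max = λ₀ + 2λ_C = 4.4312 + 4.8526 = 9.2838 pm
Minimum final energy: E'_min = hc/λ'_max = 133.5491 keV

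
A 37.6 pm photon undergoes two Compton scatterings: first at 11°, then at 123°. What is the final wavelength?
41.3924 pm

Apply Compton shift twice:

First scattering at θ₁ = 11°:
Δλ₁ = λ_C(1 - cos(11°))
Δλ₁ = 2.4263 × 0.0184
Δλ₁ = 0.0446 pm

After first scattering:
λ₁ = 37.6 + 0.0446 = 37.6446 pm

Second scattering at θ₂ = 123°:
Δλ₂ = λ_C(1 - cos(123°))
Δλ₂ = 2.4263 × 1.5446
Δλ₂ = 3.7478 pm

Final wavelength:
λ₂ = 37.6446 + 3.7478 = 41.3924 pm

Total shift: Δλ_total = 0.0446 + 3.7478 = 3.7924 pm

(Intermediate values are shown rounded; full precision is carried through to the final answer.)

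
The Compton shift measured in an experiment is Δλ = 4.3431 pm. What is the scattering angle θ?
142.19°

From the Compton formula Δλ = λ_C(1 - cos θ), we can solve for θ:

cos θ = 1 - Δλ/λ_C

Given:
- Δλ = 4.3431 pm
- λ_C = h/(m_e·c) ≈ 2.42631024 pm

cos θ = 1 - 4.3431/2.42631024
cos θ = 1 - 1.790002
cos θ = -0.790002

θ = arccos(-0.790002)
θ = 142.19°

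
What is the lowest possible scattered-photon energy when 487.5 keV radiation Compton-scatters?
167.6394 keV (at θ = 180°)

The scattered photon has minimum energy when its wavelength is maximum, i.e., when the Compton shift Δλ = λ_C(1 − cos θ) is maximum. This occurs at θ = 180° (backscattering), giving Δλ_max = 2λ_C = 4.8526 pm.

Initial wavelength: λ₀ = hc/E₀ = 2.5433 pm
Maximum final wavelength: λ'_max = λ₀ + 2λ_C = 2.5433 + 4.8526 = 7.3959 pm
Minimum final energy: E'_min = hc/λ'_max = 167.6394 keV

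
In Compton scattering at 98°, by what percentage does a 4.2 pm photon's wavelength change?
65.8092%

Calculate the Compton shift:
Δλ = λ_C(1 - cos(98°))
Δλ = 2.4263 × (1 - cos(98°))
Δλ = 2.4263 × 1.1392
Δλ = 2.7640 pm

Percentage change:
(Δλ/λ₀) × 100 = (2.7640/4.2) × 100
= 65.8092%

(Intermediate values are shown rounded; full precision is carried through to the final answer.)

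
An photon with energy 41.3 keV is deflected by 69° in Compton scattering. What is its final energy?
39.2639 keV

First convert energy to wavelength:
λ = hc/E, with hc ≈ 1239.842 keV·pm (i.e. 1239.842 eV·nm)

For E = 41.3 keV = 41300 eV:
λ = 1239.842 keV·pm / 41.3 keV
λ = 30.0204 pm

Calculate the Compton shift:
Δλ = λ_C(1 - cos(69°)) = 2.4263 × 0.6416
Δλ = 1.5568 pm

Final wavelength:
λ' = 30.0204 + 1.5568 = 31.5772 pm

Final energy:
E' = hc/λ' = 1239.842 / 31.5772 = 39.2639 keV

(Intermediate values are shown rounded; full precision is carried through to the final answer.)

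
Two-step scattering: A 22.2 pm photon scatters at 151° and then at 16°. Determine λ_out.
26.8424 pm

Apply Compton shift twice:

First scattering at θ₁ = 151°:
Δλ₁ = λ_C(1 - cos(151°))
Δλ₁ = 2.4263 × 1.8746
Δλ₁ = 4.5484 pm

After first scattering:
λ₁ = 22.2 + 4.5484 = 26.7484 pm

Second scattering at θ₂ = 16°:
Δλ₂ = λ_C(1 - cos(16°))
Δλ₂ = 2.4263 × 0.0387
Δλ₂ = 0.0940 pm

Final wavelength:
λ₂ = 26.7484 + 0.0940 = 26.8424 pm

Total shift: Δλ_total = 4.5484 + 0.0940 = 4.6424 pm

(Intermediate values are shown rounded; full precision is carried through to the final answer.)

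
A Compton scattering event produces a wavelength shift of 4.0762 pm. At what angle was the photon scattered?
132.84°

From the Compton formula Δλ = λ_C(1 - cos θ), we can solve for θ:

cos θ = 1 - Δλ/λ_C

Given:
- Δλ = 4.0762 pm
- λ_C = h/(m_e·c) ≈ 2.42631024 pm

cos θ = 1 - 4.0762/2.42631024
cos θ = 1 - 1.680000
cos θ = -0.680000

θ = arccos(-0.680000)
θ = 132.84°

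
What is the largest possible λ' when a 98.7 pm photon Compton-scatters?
103.5526 pm (at θ = 180°)

The Compton shift is Δλ = λ_C(1 − cos θ).

Since cos θ ranges from −1 to 1, the factor (1 − cos θ) ranges from 0 to 2; the maximum shift occurs at θ = 180° (backscattering):
Δλ_max = 2λ_C = 2 × 2.4263 pm = 4.8526 pm

Maximum scattered wavelength:
λ'_max = λ₀ + Δλ_max = 98.7 + 4.8526 = 103.5526 pm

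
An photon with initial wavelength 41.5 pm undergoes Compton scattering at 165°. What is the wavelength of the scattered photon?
46.2699 pm

Using the Compton scattering formula:
λ' = λ + Δλ = λ + λ_C(1 - cos θ)

Given:
- Initial wavelength λ = 41.5 pm
- Scattering angle θ = 165°
- Compton wavelength λ_C ≈ 2.4263 pm

Calculate the shift:
Δλ = 2.4263 × (1 - cos(165°))
Δλ = 2.4263 × 1.9659
Δλ = 4.7699 pm

Final wavelength:
λ' = 41.5 + 4.7699 = 46.2699 pm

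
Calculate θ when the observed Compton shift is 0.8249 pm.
48.70°

From the Compton formula Δλ = λ_C(1 - cos θ), we can solve for θ:

cos θ = 1 - Δλ/λ_C

Given:
- Δλ = 0.8249 pm
- λ_C = h/(m_e·c) ≈ 2.42631024 pm

cos θ = 1 - 0.8249/2.42631024
cos θ = 1 - 0.339981
cos θ = 0.660019

θ = arccos(0.660019)
θ = 48.70°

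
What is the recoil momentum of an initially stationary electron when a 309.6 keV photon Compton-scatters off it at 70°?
1.6728e-22 kg·m/s

The electron is initially at rest, so by conservation of momentum:
p⃗_e = p⃗₀ − p⃗'  (incident photon momentum minus scattered photon momentum)

Photon momentum magnitudes (p = h/λ = E/c):
λ₀ = hc/E₀ = 4.0047 pm → p₀ = h/λ₀ = 1.6546e-22 kg·m/s
Δλ = λ_C(1 − cos 70°) = 1.5965 pm
λ' = 5.6011 pm → p' = h/λ' = 1.1830e-22 kg·m/s

The scattered photon makes angle θ = 70° with the incident direction, so by the law of cosines:
|p⃗_e|² = p₀² + p'² − 2p₀p'cos θ
|p⃗_e|² = (1.6546e-22)² + (1.1830e-22)² − 2·1.6546e-22·1.1830e-22·cos(70°)
|p⃗_e| = 1.6728e-22 kg·m/s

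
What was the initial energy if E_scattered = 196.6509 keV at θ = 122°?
478.1998 keV

Convert final energy to wavelength (hc ≈ 1239.842 keV·pm):
λ' = hc/E' = 1239.842 / 196.6509 = 6.3048 pm

Calculate the Compton shift:
Δλ = λ_C(1 - cos(122°))
Δλ = 2.4263 × (1 - cos(122°))
Δλ = 3.7121 pm

Initial wavelength:
λ = λ' - Δλ = 6.3048 - 3.7121 = 2.5927 pm

Initial energy:
E = hc/λ = 1239.842 / 2.5927 = 478.1998 keV

(Intermediate values are shown rounded; full precision is carried through to the final answer.)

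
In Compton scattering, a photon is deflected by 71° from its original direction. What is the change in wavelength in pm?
1.6364 pm

Using the Compton scattering formula:
Δλ = λ_C(1 - cos θ)

where λ_C = h/(m_e·c) ≈ 2.4263 pm is the Compton wavelength of an electron.

For θ = 71°:
cos(71°) = 0.3256
1 - cos(71°) = 0.6744

Δλ = 2.4263 × 0.6744
Δλ = 1.6364 pm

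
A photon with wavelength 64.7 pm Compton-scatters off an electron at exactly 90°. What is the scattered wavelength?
67.1263 pm

Using the Compton formula: λ' = λ + λ_C(1 − cos θ)

For θ = 90°, cos θ = 0 (exact) = 0.0000, so:
1 − cos 90° = 1 − (0) = 1.0000

Δλ = λ_C × 1.0000 = 2.4263 × 1.0000 = 2.4263 pm

λ' = 64.7 + 2.4263 = 67.1263 pm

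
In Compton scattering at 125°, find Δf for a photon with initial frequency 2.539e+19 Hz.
6.204e+18 Hz (decrease)

Convert frequency to wavelength (c = 299792458 m/s):
λ₀ = c/f₀ = 299792458/2.539e+19 = 1.1807501e-11 m = 11.8075 pm

Calculate Compton shift:
Δλ = λ_C(1 - cos(125°)) = 3.8180 pm

Final wavelength:
λ' = λ₀ + Δλ = 11.8075 + 3.8180 = 15.6255 pm

Final frequency:
f' = c/λ' = 299792458/1.5625486e-11 = 1.9186121e+19 Hz

Frequency shift (decrease):
Δf = f₀ - f' = 2.539e+19 - 1.9186121e+19 = 6.204e+18 Hz

(Intermediate values are shown rounded; full precision is carried through to the final answer.)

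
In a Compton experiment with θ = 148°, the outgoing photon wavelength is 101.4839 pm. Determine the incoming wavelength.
97.0000 pm

From λ' = λ + Δλ, we have λ = λ' - Δλ

First calculate the Compton shift:
Δλ = λ_C(1 - cos θ)
Δλ = 2.4263 × (1 - cos(148°))
Δλ = 2.4263 × 1.8480
Δλ = 4.4839 pm

Initial wavelength:
λ = λ' - Δλ
λ = 101.4839 - 4.4839
λ = 97.0000 pm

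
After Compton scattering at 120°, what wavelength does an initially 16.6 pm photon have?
20.2395 pm

Using the Compton formula: λ' = λ + λ_C(1 − cos θ)

For θ = 120°, cos θ = -1/2 (exact) = -0.5000, so:
1 − cos 120° = 1 − (-1/2) = 1.5000

Δλ = λ_C × 1.5000 = 2.4263 × 1.5000 = 3.6395 pm

λ' = 16.6 + 3.6395 = 20.2395 pm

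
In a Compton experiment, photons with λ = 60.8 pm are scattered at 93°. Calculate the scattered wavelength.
63.3533 pm

Using the Compton scattering formula:
λ' = λ + Δλ = λ + λ_C(1 - cos θ)

Given:
- Initial wavelength λ = 60.8 pm
- Scattering angle θ = 93°
- Compton wavelength λ_C ≈ 2.4263 pm

Calculate the shift:
Δλ = 2.4263 × (1 - cos(93°))
Δλ = 2.4263 × 1.0523
Δλ = 2.5533 pm

Final wavelength:
λ' = 60.8 + 2.5533 = 63.3533 pm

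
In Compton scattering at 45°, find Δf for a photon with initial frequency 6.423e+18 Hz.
9.633e+16 Hz (decrease)

Convert frequency to wavelength (c = 299792458 m/s):
λ₀ = c/f₀ = 299792458/6.423e+18 = 4.6674834e-11 m = 46.6748 pm

Calculate Compton shift:
Δλ = λ_C(1 - cos(45°)) = 0.7106 pm

Final wavelength:
λ' = λ₀ + Δλ = 46.6748 + 0.7106 = 47.3855 pm

Final frequency:
f' = c/λ' = 299792458/4.7385484e-11 = 6.3266730e+18 Hz

Frequency shift (decrease):
Δf = f₀ - f' = 6.423e+18 - 6.3266730e+18 = 9.633e+16 Hz

(Intermediate values are shown rounded; full precision is carried through to the final answer.)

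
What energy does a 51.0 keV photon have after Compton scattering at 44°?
49.6104 keV

First convert energy to wavelength:
λ = hc/E, with hc ≈ 1239.842 keV·pm (i.e. 1239.842 eV·nm)

For E = 51.0 keV = 51000 eV:
λ = 1239.842 keV·pm / 51.0 keV
λ = 24.3106 pm

Calculate the Compton shift:
Δλ = λ_C(1 - cos(44°)) = 2.4263 × 0.2807
Δλ = 0.6810 pm

Final wavelength:
λ' = 24.3106 + 0.6810 = 24.9916 pm

Final energy:
E' = hc/λ' = 1239.842 / 24.9916 = 49.6104 keV

(Intermediate values are shown rounded; full precision is carried through to the final answer.)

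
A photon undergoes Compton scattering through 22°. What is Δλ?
0.1767 pm

Using the Compton scattering formula:
Δλ = λ_C(1 - cos θ)

where λ_C = h/(m_e·c) ≈ 2.4263 pm is the Compton wavelength of an electron.

For θ = 22°:
cos(22°) = 0.9272
1 - cos(22°) = 0.0728

Δλ = 2.4263 × 0.0728
Δλ = 0.1767 pm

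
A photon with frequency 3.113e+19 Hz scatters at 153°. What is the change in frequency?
1.005e+19 Hz (decrease)

Convert frequency to wavelength (c = 299792458 m/s):
λ₀ = c/f₀ = 299792458/3.113e+19 = 9.6303392e-12 m = 9.6303 pm

Calculate Compton shift:
Δλ = λ_C(1 - cos(153°)) = 4.5882 pm

Final wavelength:
λ' = λ₀ + Δλ = 9.6303 + 4.5882 = 14.2185 pm

Final frequency:
f' = c/λ' = 299792458/1.4218508e-11 = 2.1084664e+19 Hz

Frequency shift (decrease):
Δf = f₀ - f' = 3.113e+19 - 2.1084664e+19 = 1.005e+19 Hz

(Intermediate values are shown rounded; full precision is carried through to the final answer.)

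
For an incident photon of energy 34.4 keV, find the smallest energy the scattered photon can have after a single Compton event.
30.3180 keV (at θ = 180°)

The scattered photon has minimum energy when its wavelength is maximum, i.e., when the Compton shift Δλ = λ_C(1 − cos θ) is maximum. This occurs at θ = 180° (backscattering), giving Δλ_max = 2λ_C = 4.8526 pm.

Initial wavelength: λ₀ = hc/E₀ = 36.0419 pm
Maximum final wavelength: λ'_max = λ₀ + 2λ_C = 36.0419 + 4.8526 = 40.8945 pm
Minimum final energy: E'_min = hc/λ'_max = 30.3180 keV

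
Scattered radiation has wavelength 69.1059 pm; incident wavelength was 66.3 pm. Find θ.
99.00°

First find the wavelength shift:
Δλ = λ' - λ = 69.1059 - 66.3 = 2.8059 pm

Using Δλ = λ_C(1 - cos θ), with λ_C = h/(m_e·c) ≈ 2.42631024 pm:
cos θ = 1 - Δλ/λ_C
cos θ = 1 - 2.8059/2.42631024
cos θ = -0.156447

θ = arccos(-0.156447)
θ = 99.00°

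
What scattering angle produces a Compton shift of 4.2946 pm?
140.36°

From the Compton formula Δλ = λ_C(1 - cos θ), we can solve for θ:

cos θ = 1 - Δλ/λ_C

Given:
- Δλ = 4.2946 pm
- λ_C = h/(m_e·c) ≈ 2.42631024 pm

cos θ = 1 - 4.2946/2.42631024
cos θ = 1 - 1.770013
cos θ = -0.770013

θ = arccos(-0.770013)
θ = 140.36°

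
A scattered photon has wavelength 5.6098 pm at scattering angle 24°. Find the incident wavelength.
5.4000 pm

From λ' = λ + Δλ, we have λ = λ' - Δλ

First calculate the Compton shift:
Δλ = λ_C(1 - cos θ)
Δλ = 2.4263 × (1 - cos(24°))
Δλ = 2.4263 × 0.0865
Δλ = 0.2098 pm

Initial wavelength:
λ = λ' - Δλ
λ = 5.6098 - 0.2098
λ = 5.4000 pm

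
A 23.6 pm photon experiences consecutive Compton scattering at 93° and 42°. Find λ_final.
26.7765 pm

Apply Compton shift twice:

First scattering at θ₁ = 93°:
Δλ₁ = λ_C(1 - cos(93°))
Δλ₁ = 2.4263 × 1.0523
Δλ₁ = 2.5533 pm

After first scattering:
λ₁ = 23.6 + 2.5533 = 26.1533 pm

Second scattering at θ₂ = 42°:
Δλ₂ = λ_C(1 - cos(42°))
Δλ₂ = 2.4263 × 0.2569
Δλ₂ = 0.6232 pm

Final wavelength:
λ₂ = 26.1533 + 0.6232 = 26.7765 pm

Total shift: Δλ_total = 2.5533 + 0.6232 = 3.1765 pm

(Intermediate values are shown rounded; full precision is carried through to the final answer.)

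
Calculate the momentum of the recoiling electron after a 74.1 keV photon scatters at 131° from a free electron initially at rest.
6.5171e-23 kg·m/s

The electron is initially at rest, so by conservation of momentum:
p⃗_e = p⃗₀ − p⃗'  (incident photon momentum minus scattered photon momentum)

Photon momentum magnitudes (p = h/λ = E/c):
λ₀ = hc/E₀ = 16.7320 pm → p₀ = h/λ₀ = 3.9601e-23 kg·m/s
Δλ = λ_C(1 − cos 131°) = 4.0181 pm
λ' = 20.7501 pm → p' = h/λ' = 3.1933e-23 kg·m/s

The scattered photon makes angle θ = 131° with the incident direction, so by the law of cosines:
|p⃗_e|² = p₀² + p'² − 2p₀p'cos θ
|p⃗_e|² = (3.9601e-23)² + (3.1933e-23)² − 2·3.9601e-23·3.1933e-23·cos(131°)
|p⃗_e| = 6.5171e-23 kg·m/s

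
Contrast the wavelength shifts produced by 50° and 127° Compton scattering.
127° produces the larger shift by a factor of 4.484

Calculate both shifts using Δλ = λ_C(1 - cos θ):

For θ₁ = 50°:
Δλ₁ = 2.4263 × (1 - cos(50°))
Δλ₁ = 2.4263 × 0.3572
Δλ₁ = 0.8667 pm

For θ₂ = 127°:
Δλ₂ = 2.4263 × (1 - cos(127°))
Δλ₂ = 2.4263 × 1.6018
Δλ₂ = 3.8865 pm

The 127° angle produces the larger shift.
Ratio: 3.8865/0.8667 = 4.484

(Intermediate values are shown rounded; full precision is carried through to the final answer.)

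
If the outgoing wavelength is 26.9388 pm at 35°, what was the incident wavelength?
26.5000 pm

From λ' = λ + Δλ, we have λ = λ' - Δλ

First calculate the Compton shift:
Δλ = λ_C(1 - cos θ)
Δλ = 2.4263 × (1 - cos(35°))
Δλ = 2.4263 × 0.1808
Δλ = 0.4388 pm

Initial wavelength:
λ = λ' - Δλ
λ = 26.9388 - 0.4388
λ = 26.5000 pm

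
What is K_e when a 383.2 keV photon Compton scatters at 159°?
226.7918 keV

By energy conservation: K_e = E_initial - E_final

First find the scattered photon energy:
Initial wavelength: λ = hc/E = 3.2355 pm
Compton shift: Δλ = λ_C(1 - cos(159°)) = 4.6915 pm
Final wavelength: λ' = 3.2355 + 4.6915 = 7.9270 pm
Final photon energy: E' = hc/λ' = 156.4082 keV

Electron kinetic energy:
K_e = E - E' = 383.2000 - 156.4082 = 226.7918 keV

(Intermediate values are shown rounded; full precision is carried through to the final answer.)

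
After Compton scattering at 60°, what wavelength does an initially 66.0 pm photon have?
67.2132 pm

Using the Compton formula: λ' = λ + λ_C(1 − cos θ)

For θ = 60°, cos θ = 1/2 (exact) = 0.5000, so:
1 − cos 60° = 1 − (1/2) = 0.5000

Δλ = λ_C × 0.5000 = 2.4263 × 0.5000 = 1.2132 pm

λ' = 66.0 + 1.2132 = 67.2132 pm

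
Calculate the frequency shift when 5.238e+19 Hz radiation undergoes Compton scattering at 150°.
2.313e+19 Hz (decrease)

Convert frequency to wavelength (c = 299792458 m/s):
λ₀ = c/f₀ = 299792458/5.238e+19 = 5.7234146e-12 m = 5.7234 pm

Calculate Compton shift:
Δλ = λ_C(1 - cos(150°)) = 4.5276 pm

Final wavelength:
λ' = λ₀ + Δλ = 5.7234 + 4.5276 = 10.2510 pm

Final frequency:
f' = c/λ' = 299792458/1.0250971e-11 = 2.9245274e+19 Hz

Frequency shift (decrease):
Δf = f₀ - f' = 5.238e+19 - 2.9245274e+19 = 2.313e+19 Hz

(Intermediate values are shown rounded; full precision is carried through to the final answer.)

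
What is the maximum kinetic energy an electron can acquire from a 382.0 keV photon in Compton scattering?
228.9006 keV

Maximum energy transfer occurs at θ = 180° (backscattering).

Initial photon: E₀ = 382.0 keV → λ₀ = 3.2457 pm

Maximum Compton shift (at 180°):
Δλ_max = 2λ_C = 2 × 2.4263 = 4.8526 pm

Final wavelength:
λ' = 3.2457 + 4.8526 = 8.0983 pm

Minimum photon energy (maximum energy to electron):
E'_min = hc/λ' = 153.0994 keV

Maximum electron kinetic energy:
K_max = E₀ - E'_min = 382.0000 - 153.0994 = 228.9006 keV

(Intermediate values are shown rounded; full precision is carried through to the final answer.)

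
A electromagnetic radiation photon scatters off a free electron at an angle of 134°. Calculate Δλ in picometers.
4.1118 pm

Using the Compton scattering formula:
Δλ = λ_C(1 - cos θ)

where λ_C = h/(m_e·c) ≈ 2.4263 pm is the Compton wavelength of an electron.

For θ = 134°:
cos(134°) = -0.6947
1 - cos(134°) = 1.6947

Δλ = 2.4263 × 1.6947
Δλ = 4.1118 pm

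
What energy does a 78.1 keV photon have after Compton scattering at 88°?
68.0608 keV

First convert energy to wavelength:
λ = hc/E, with hc ≈ 1239.842 keV·pm (i.e. 1239.842 eV·nm)

For E = 78.1 keV = 78100 eV:
λ = 1239.842 keV·pm / 78.1 keV
λ = 15.8751 pm

Calculate the Compton shift:
Δλ = λ_C(1 - cos(88°)) = 2.4263 × 0.9651
Δλ = 2.3416 pm

Final wavelength:
λ' = 15.8751 + 2.3416 = 18.2167 pm

Final energy:
E' = hc/λ' = 1239.842 / 18.2167 = 68.0608 keV

(Intermediate values are shown rounded; full precision is carried through to the final answer.)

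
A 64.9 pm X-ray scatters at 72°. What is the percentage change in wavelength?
2.5833%

Calculate the Compton shift:
Δλ = λ_C(1 - cos(72°))
Δλ = 2.4263 × (1 - cos(72°))
Δλ = 2.4263 × 0.6910
Δλ = 1.6765 pm

Percentage change:
(Δλ/λ₀) × 100 = (1.6765/64.9) × 100
= 2.5833%

(Intermediate values are shown rounded; full precision is carried through to the final answer.)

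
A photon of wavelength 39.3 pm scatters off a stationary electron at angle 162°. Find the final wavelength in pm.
44.0339 pm

Using the Compton scattering formula:
λ' = λ + Δλ = λ + λ_C(1 - cos θ)

Given:
- Initial wavelength λ = 39.3 pm
- Scattering angle θ = 162°
- Compton wavelength λ_C ≈ 2.4263 pm

Calculate the shift:
Δλ = 2.4263 × (1 - cos(162°))
Δλ = 2.4263 × 1.9511
Δλ = 4.7339 pm

Final wavelength:
λ' = 39.3 + 4.7339 = 44.0339 pm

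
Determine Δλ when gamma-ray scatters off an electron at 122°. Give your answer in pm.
3.7121 pm

Using the Compton scattering formula:
Δλ = λ_C(1 - cos θ)

where λ_C = h/(m_e·c) ≈ 2.4263 pm is the Compton wavelength of an electron.

For θ = 122°:
cos(122°) = -0.5299
1 - cos(122°) = 1.5299

Δλ = 2.4263 × 1.5299
Δλ = 3.7121 pm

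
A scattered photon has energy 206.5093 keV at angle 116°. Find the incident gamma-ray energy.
493.2001 keV

Convert final energy to wavelength (hc ≈ 1239.842 keV·pm):
λ' = hc/E' = 1239.842 / 206.5093 = 6.0038 pm

Calculate the Compton shift:
Δλ = λ_C(1 - cos(116°))
Δλ = 2.4263 × (1 - cos(116°))
Δλ = 3.4899 pm

Initial wavelength:
λ = λ' - Δλ = 6.0038 - 3.4899 = 2.5139 pm

Initial energy:
E = hc/λ = 1239.842 / 2.5139 = 493.2001 keV

(Intermediate values are shown rounded; full precision is carried through to the final answer.)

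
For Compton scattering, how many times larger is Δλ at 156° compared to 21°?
156° produces the larger shift by a factor of 28.810

Calculate both shifts using Δλ = λ_C(1 - cos θ):

For θ₁ = 21°:
Δλ₁ = 2.4263 × (1 - cos(21°))
Δλ₁ = 2.4263 × 0.0664
Δλ₁ = 0.1612 pm

For θ₂ = 156°:
Δλ₂ = 2.4263 × (1 - cos(156°))
Δλ₂ = 2.4263 × 1.9135
Δλ₂ = 4.6429 pm

The 156° angle produces the larger shift.
Ratio: 4.6429/0.1612 = 28.810

(Intermediate values are shown rounded; full precision is carried through to the final answer.)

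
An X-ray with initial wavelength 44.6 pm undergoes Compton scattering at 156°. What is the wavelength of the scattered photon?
49.2429 pm

Using the Compton scattering formula:
λ' = λ + Δλ = λ + λ_C(1 - cos θ)

Given:
- Initial wavelength λ = 44.6 pm
- Scattering angle θ = 156°
- Compton wavelength λ_C ≈ 2.4263 pm

Calculate the shift:
Δλ = 2.4263 × (1 - cos(156°))
Δλ = 2.4263 × 1.9135
Δλ = 4.6429 pm

Final wavelength:
λ' = 44.6 + 4.6429 = 49.2429 pm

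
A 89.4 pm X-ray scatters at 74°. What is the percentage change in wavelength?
1.9659%

Calculate the Compton shift:
Δλ = λ_C(1 - cos(74°))
Δλ = 2.4263 × (1 - cos(74°))
Δλ = 2.4263 × 0.7244
Δλ = 1.7575 pm

Percentage change:
(Δλ/λ₀) × 100 = (1.7575/89.4) × 100
= 1.9659%

(Intermediate values are shown rounded; full precision is carried through to the final answer.)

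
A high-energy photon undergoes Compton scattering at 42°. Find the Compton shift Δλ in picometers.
0.6232 pm

Using the Compton scattering formula:
Δλ = λ_C(1 - cos θ)

where λ_C = h/(m_e·c) ≈ 2.4263 pm is the Compton wavelength of an electron.

For θ = 42°:
cos(42°) = 0.7431
1 - cos(42°) = 0.2569

Δλ = 2.4263 × 0.2569
Δλ = 0.6232 pm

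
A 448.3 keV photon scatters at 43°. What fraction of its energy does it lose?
0.1907 (or 19.07%)

Calculate initial and final photon energies:

Initial: E₀ = 448.3 keV → λ₀ = 2.7657 pm
Compton shift: Δλ = 0.6518 pm
Final wavelength: λ' = 3.4175 pm
Final energy: E' = 362.7951 keV

Fractional energy loss:
(E₀ - E')/E₀ = (448.3000 - 362.7951)/448.3000
= 85.5049/448.3000
= 0.1907
= 19.07%

(Intermediate values are shown rounded; full precision is carried through to the final answer.)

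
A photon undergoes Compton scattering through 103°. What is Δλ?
2.9721 pm

Using the Compton scattering formula:
Δλ = λ_C(1 - cos θ)

where λ_C = h/(m_e·c) ≈ 2.4263 pm is the Compton wavelength of an electron.

For θ = 103°:
cos(103°) = -0.2250
1 - cos(103°) = 1.2250

Δλ = 2.4263 × 1.2250
Δλ = 2.9721 pm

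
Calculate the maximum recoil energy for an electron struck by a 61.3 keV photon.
11.8614 keV

Maximum energy transfer occurs at θ = 180° (backscattering).

Initial photon: E₀ = 61.3 keV → λ₀ = 20.2258 pm

Maximum Compton shift (at 180°):
Δλ_max = 2λ_C = 2 × 2.4263 = 4.8526 pm

Final wavelength:
λ' = 20.2258 + 4.8526 = 25.0784 pm

Minimum photon energy (maximum energy to electron):
E'_min = hc/λ' = 49.4386 keV

Maximum electron kinetic energy:
K_max = E₀ - E'_min = 61.3000 - 49.4386 = 11.8614 keV

(Intermediate values are shown rounded; full precision is carried through to the final answer.)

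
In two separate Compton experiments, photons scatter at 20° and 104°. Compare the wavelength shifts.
104° produces the larger shift by a factor of 20.593

Calculate both shifts using Δλ = λ_C(1 - cos θ):

For θ₁ = 20°:
Δλ₁ = 2.4263 × (1 - cos(20°))
Δλ₁ = 2.4263 × 0.0603
Δλ₁ = 0.1463 pm

For θ₂ = 104°:
Δλ₂ = 2.4263 × (1 - cos(104°))
Δλ₂ = 2.4263 × 1.2419
Δλ₂ = 3.0133 pm

The 104° angle produces the larger shift.
Ratio: 3.0133/0.1463 = 20.593

(Intermediate values are shown rounded; full precision is carried through to the final answer.)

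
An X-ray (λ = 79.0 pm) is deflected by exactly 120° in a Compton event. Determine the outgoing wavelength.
82.6395 pm

Using the Compton formula: λ' = λ + λ_C(1 − cos θ)

For θ = 120°, cos θ = -1/2 (exact) = -0.5000, so:
1 − cos 120° = 1 − (-1/2) = 1.5000

Δλ = λ_C × 1.5000 = 2.4263 × 1.5000 = 3.6395 pm

λ' = 79.0 + 3.6395 = 82.6395 pm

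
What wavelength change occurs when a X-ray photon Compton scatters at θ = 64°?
1.3627 pm

Using the Compton scattering formula:
Δλ = λ_C(1 - cos θ)

where λ_C = h/(m_e·c) ≈ 2.4263 pm is the Compton wavelength of an electron.

For θ = 64°:
cos(64°) = 0.4384
1 - cos(64°) = 0.5616

Δλ = 2.4263 × 0.5616
Δλ = 1.3627 pm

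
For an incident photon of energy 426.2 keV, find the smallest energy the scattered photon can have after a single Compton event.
159.7388 keV (at θ = 180°)

The scattered photon has minimum energy when its wavelength is maximum, i.e., when the Compton shift Δλ = λ_C(1 − cos θ) is maximum. This occurs at θ = 180° (backscattering), giving Δλ_max = 2λ_C = 4.8526 pm.

Initial wavelength: λ₀ = hc/E₀ = 2.9091 pm
Maximum final wavelength: λ'_max = λ₀ + 2λ_C = 2.9091 + 4.8526 = 7.7617 pm
Minimum final energy: E'_min = hc/λ'_max = 159.7388 keV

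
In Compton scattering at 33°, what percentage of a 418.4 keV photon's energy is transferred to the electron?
0.1167 (or 11.67%)

Calculate initial and final photon energies:

Initial: E₀ = 418.4 keV → λ₀ = 2.9633 pm
Compton shift: Δλ = 0.3914 pm
Final wavelength: λ' = 3.3547 pm
Final energy: E' = 369.5804 keV

Fractional energy loss:
(E₀ - E')/E₀ = (418.4000 - 369.5804)/418.4000
= 48.8196/418.4000
= 0.1167
= 11.67%

(Intermediate values are shown rounded; full precision is carried through to the final answer.)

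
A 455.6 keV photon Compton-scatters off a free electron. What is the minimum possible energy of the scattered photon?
163.6980 keV (at θ = 180°)

The scattered photon has minimum energy when its wavelength is maximum, i.e., when the Compton shift Δλ = λ_C(1 − cos θ) is maximum. This occurs at θ = 180° (backscattering), giving Δλ_max = 2λ_C = 4.8526 pm.

Initial wavelength: λ₀ = hc/E₀ = 2.7213 pm
Maximum final wavelength: λ'_max = λ₀ + 2λ_C = 2.7213 + 4.8526 = 7.5740 pm
Minimum final energy: E'_min = hc/λ'_max = 163.6980 keV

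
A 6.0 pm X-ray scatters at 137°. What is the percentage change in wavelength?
70.0134%

Calculate the Compton shift:
Δλ = λ_C(1 - cos(137°))
Δλ = 2.4263 × (1 - cos(137°))
Δλ = 2.4263 × 1.7314
Δλ = 4.2008 pm

Percentage change:
(Δλ/λ₀) × 100 = (4.2008/6.0) × 100
= 70.0134%

(Intermediate values are shown rounded; full precision is carried through to the final answer.)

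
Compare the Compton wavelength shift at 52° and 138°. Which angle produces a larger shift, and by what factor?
138° produces the larger shift by a factor of 4.535

Calculate both shifts using Δλ = λ_C(1 - cos θ):

For θ₁ = 52°:
Δλ₁ = 2.4263 × (1 - cos(52°))
Δλ₁ = 2.4263 × 0.3843
Δλ₁ = 0.9325 pm

For θ₂ = 138°:
Δλ₂ = 2.4263 × (1 - cos(138°))
Δλ₂ = 2.4263 × 1.7431
Δλ₂ = 4.2294 pm

The 138° angle produces the larger shift.
Ratio: 4.2294/0.9325 = 4.535

(Intermediate values are shown rounded; full precision is carried through to the final answer.)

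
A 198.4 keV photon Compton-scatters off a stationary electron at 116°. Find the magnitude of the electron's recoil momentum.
1.4898e-22 kg·m/s

The electron is initially at rest, so by conservation of momentum:
p⃗_e = p⃗₀ − p⃗'  (incident photon momentum minus scattered photon momentum)

Photon momentum magnitudes (p = h/λ = E/c):
λ₀ = hc/E₀ = 6.2492 pm → p₀ = h/λ₀ = 1.0603e-22 kg·m/s
Δλ = λ_C(1 − cos 116°) = 3.4899 pm
λ' = 9.7391 pm → p' = h/λ' = 6.8035e-23 kg·m/s

The scattered photon makes angle θ = 116° with the incident direction, so by the law of cosines:
|p⃗_e|² = p₀² + p'² − 2p₀p'cos θ
|p⃗_e|² = (1.0603e-22)² + (6.8035e-23)² − 2·1.0603e-22·6.8035e-23·cos(116°)
|p⃗_e| = 1.4898e-22 kg·m/s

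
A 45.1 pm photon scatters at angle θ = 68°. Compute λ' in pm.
46.6174 pm

Using the Compton scattering formula:
λ' = λ + Δλ = λ + λ_C(1 - cos θ)

Given:
- Initial wavelength λ = 45.1 pm
- Scattering angle θ = 68°
- Compton wavelength λ_C ≈ 2.4263 pm

Calculate the shift:
Δλ = 2.4263 × (1 - cos(68°))
Δλ = 2.4263 × 0.6254
Δλ = 1.5174 pm

Final wavelength:
λ' = 45.1 + 1.5174 = 46.6174 pm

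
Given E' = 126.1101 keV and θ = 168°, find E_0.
246.4001 keV

Convert final energy to wavelength (hc ≈ 1239.842 keV·pm):
λ' = hc/E' = 1239.842 / 126.1101 = 9.8314 pm

Calculate the Compton shift:
Δλ = λ_C(1 - cos(168°))
Δλ = 2.4263 × (1 - cos(168°))
Δλ = 4.7996 pm

Initial wavelength:
λ = λ' - Δλ = 9.8314 - 4.7996 = 5.0318 pm

Initial energy:
E = hc/λ = 1239.842 / 5.0318 = 246.4001 keV

(Intermediate values are shown rounded; full precision is carried through to the final answer.)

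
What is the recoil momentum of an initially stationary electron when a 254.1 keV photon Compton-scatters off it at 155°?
2.0115e-22 kg·m/s

The electron is initially at rest, so by conservation of momentum:
p⃗_e = p⃗₀ − p⃗'  (incident photon momentum minus scattered photon momentum)

Photon momentum magnitudes (p = h/λ = E/c):
λ₀ = hc/E₀ = 4.8793 pm → p₀ = h/λ₀ = 1.3580e-22 kg·m/s
Δλ = λ_C(1 − cos 155°) = 4.6253 pm
λ' = 9.5046 pm → p' = h/λ' = 6.9714e-23 kg·m/s

The scattered photon makes angle θ = 155° with the incident direction, so by the law of cosines:
|p⃗_e|² = p₀² + p'² − 2p₀p'cos θ
|p⃗_e|² = (1.3580e-22)² + (6.9714e-23)² − 2·1.3580e-22·6.9714e-23·cos(155°)
|p⃗_e| = 2.0115e-22 kg·m/s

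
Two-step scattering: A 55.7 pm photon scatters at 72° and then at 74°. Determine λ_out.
59.1341 pm

Apply Compton shift twice:

First scattering at θ₁ = 72°:
Δλ₁ = λ_C(1 - cos(72°))
Δλ₁ = 2.4263 × 0.6910
Δλ₁ = 1.6765 pm

After first scattering:
λ₁ = 55.7 + 1.6765 = 57.3765 pm

Second scattering at θ₂ = 74°:
Δλ₂ = λ_C(1 - cos(74°))
Δλ₂ = 2.4263 × 0.7244
Δλ₂ = 1.7575 pm

Final wavelength:
λ₂ = 57.3765 + 1.7575 = 59.1341 pm

Total shift: Δλ_total = 1.6765 + 1.7575 = 3.4341 pm

(Intermediate values are shown rounded; full precision is carried through to the final answer.)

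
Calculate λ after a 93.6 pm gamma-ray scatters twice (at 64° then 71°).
96.5991 pm

Apply Compton shift twice:

First scattering at θ₁ = 64°:
Δλ₁ = λ_C(1 - cos(64°))
Δλ₁ = 2.4263 × 0.5616
Δλ₁ = 1.3627 pm

After first scattering:
λ₁ = 93.6 + 1.3627 = 94.9627 pm

Second scattering at θ₂ = 71°:
Δλ₂ = λ_C(1 - cos(71°))
Δλ₂ = 2.4263 × 0.6744
Δλ₂ = 1.6364 pm

Final wavelength:
λ₂ = 94.9627 + 1.6364 = 96.5991 pm

Total shift: Δλ_total = 1.3627 + 1.6364 = 2.9991 pm

(Intermediate values are shown rounded; full precision is carried through to the final answer.)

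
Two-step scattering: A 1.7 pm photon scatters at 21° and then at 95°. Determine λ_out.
4.4989 pm

Apply Compton shift twice:

First scattering at θ₁ = 21°:
Δλ₁ = λ_C(1 - cos(21°))
Δλ₁ = 2.4263 × 0.0664
Δλ₁ = 0.1612 pm

After first scattering:
λ₁ = 1.7 + 0.1612 = 1.8612 pm

Second scattering at θ₂ = 95°:
Δλ₂ = λ_C(1 - cos(95°))
Δλ₂ = 2.4263 × 1.0872
Δλ₂ = 2.6378 pm

Final wavelength:
λ₂ = 1.8612 + 2.6378 = 4.4989 pm

Total shift: Δλ_total = 0.1612 + 2.6378 = 2.7989 pm

(Intermediate values are shown rounded; full precision is carried through to the final answer.)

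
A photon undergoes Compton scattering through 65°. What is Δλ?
1.4009 pm

Using the Compton scattering formula:
Δλ = λ_C(1 - cos θ)

where λ_C = h/(m_e·c) ≈ 2.4263 pm is the Compton wavelength of an electron.

For θ = 65°:
cos(65°) = 0.4226
1 - cos(65°) = 0.5774

Δλ = 2.4263 × 0.5774
Δλ = 1.4009 pm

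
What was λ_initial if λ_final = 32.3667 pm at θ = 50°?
31.5000 pm

From λ' = λ + Δλ, we have λ = λ' - Δλ

First calculate the Compton shift:
Δλ = λ_C(1 - cos θ)
Δλ = 2.4263 × (1 - cos(50°))
Δλ = 2.4263 × 0.3572
Δλ = 0.8667 pm

Initial wavelength:
λ = λ' - Δλ
λ = 32.3667 - 0.8667
λ = 31.5000 pm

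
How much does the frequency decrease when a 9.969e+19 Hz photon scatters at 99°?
4.812e+19 Hz (decrease)

Convert frequency to wavelength (c = 299792458 m/s):
λ₀ = c/f₀ = 299792458/9.969e+19 = 3.0072470e-12 m = 3.0072 pm

Calculate Compton shift:
Δλ = λ_C(1 - cos(99°)) = 2.8059 pm

Final wavelength:
λ' = λ₀ + Δλ = 3.0072 + 2.8059 = 5.8131 pm

Final frequency:
f' = c/λ' = 299792458/5.8131158e-12 = 5.1571733e+19 Hz

Frequency shift (decrease):
Δf = f₀ - f' = 9.969e+19 - 5.1571733e+19 = 4.812e+19 Hz

(Intermediate values are shown rounded; full precision is carried through to the final answer.)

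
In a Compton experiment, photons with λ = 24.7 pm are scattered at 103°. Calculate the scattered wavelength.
27.6721 pm

Using the Compton scattering formula:
λ' = λ + Δλ = λ + λ_C(1 - cos θ)

Given:
- Initial wavelength λ = 24.7 pm
- Scattering angle θ = 103°
- Compton wavelength λ_C ≈ 2.4263 pm

Calculate the shift:
Δλ = 2.4263 × (1 - cos(103°))
Δλ = 2.4263 × 1.2250
Δλ = 2.9721 pm

Final wavelength:
λ' = 24.7 + 2.9721 = 27.6721 pm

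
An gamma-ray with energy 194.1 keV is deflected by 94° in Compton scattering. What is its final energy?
138.0178 keV

First convert energy to wavelength:
λ = hc/E, with hc ≈ 1239.842 keV·pm (i.e. 1239.842 eV·nm)

For E = 194.1 keV = 194100 eV:
λ = 1239.842 keV·pm / 194.1 keV
λ = 6.3876 pm

Calculate the Compton shift:
Δλ = λ_C(1 - cos(94°)) = 2.4263 × 1.0698
Δλ = 2.5956 pm

Final wavelength:
λ' = 6.3876 + 2.5956 = 8.9832 pm

Final energy:
E' = hc/λ' = 1239.842 / 8.9832 = 138.0178 keV

(Intermediate values are shown rounded; full precision is carried through to the final answer.)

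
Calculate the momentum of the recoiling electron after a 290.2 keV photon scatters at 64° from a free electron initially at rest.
1.4796e-22 kg·m/s

The electron is initially at rest, so by conservation of momentum:
p⃗_e = p⃗₀ − p⃗'  (incident photon momentum minus scattered photon momentum)

Photon momentum magnitudes (p = h/λ = E/c):
λ₀ = hc/E₀ = 4.2724 pm → p₀ = h/λ₀ = 1.5509e-22 kg·m/s
Δλ = λ_C(1 − cos 64°) = 1.3627 pm
λ' = 5.6351 pm → p' = h/λ' = 1.1759e-22 kg·m/s

The scattered photon makes angle θ = 64° with the incident direction, so by the law of cosines:
|p⃗_e|² = p₀² + p'² − 2p₀p'cos θ
|p⃗_e|² = (1.5509e-22)² + (1.1759e-22)² − 2·1.5509e-22·1.1759e-22·cos(64°)
|p⃗_e| = 1.4796e-22 kg·m/s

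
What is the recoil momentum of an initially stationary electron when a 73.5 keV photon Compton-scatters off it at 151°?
6.8014e-23 kg·m/s

The electron is initially at rest, so by conservation of momentum:
p⃗_e = p⃗₀ − p⃗'  (incident photon momentum minus scattered photon momentum)

Photon momentum magnitudes (p = h/λ = E/c):
λ₀ = hc/E₀ = 16.8686 pm → p₀ = h/λ₀ = 3.9281e-23 kg·m/s
Δλ = λ_C(1 − cos 151°) = 4.5484 pm
λ' = 21.4170 pm → p' = h/λ' = 3.0938e-23 kg·m/s

The scattered photon makes angle θ = 151° with the incident direction, so by the law of cosines:
|p⃗_e|² = p₀² + p'² − 2p₀p'cos θ
|p⃗_e|² = (3.9281e-23)² + (3.0938e-23)² − 2·3.9281e-23·3.0938e-23·cos(151°)
|p⃗_e| = 6.8014e-23 kg·m/s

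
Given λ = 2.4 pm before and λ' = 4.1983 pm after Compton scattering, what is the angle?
75.00°

First find the wavelength shift:
Δλ = λ' - λ = 4.1983 - 2.4 = 1.7983 pm

Using Δλ = λ_C(1 - cos θ), with λ_C = h/(m_e·c) ≈ 2.42631024 pm:
cos θ = 1 - Δλ/λ_C
cos θ = 1 - 1.7983/2.42631024
cos θ = 0.258833

θ = arccos(0.258833)
θ = 75.00°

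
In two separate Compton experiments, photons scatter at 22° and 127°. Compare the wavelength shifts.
127° produces the larger shift by a factor of 21.998

Calculate both shifts using Δλ = λ_C(1 - cos θ):

For θ₁ = 22°:
Δλ₁ = 2.4263 × (1 - cos(22°))
Δλ₁ = 2.4263 × 0.0728
Δλ₁ = 0.1767 pm

For θ₂ = 127°:
Δλ₂ = 2.4263 × (1 - cos(127°))
Δλ₂ = 2.4263 × 1.6018
Δλ₂ = 3.8865 pm

The 127° angle produces the larger shift.
Ratio: 3.8865/0.1767 = 21.998

(Intermediate values are shown rounded; full precision is carried through to the final answer.)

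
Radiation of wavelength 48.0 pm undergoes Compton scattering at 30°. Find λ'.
48.3251 pm

Using the Compton formula: λ' = λ + λ_C(1 − cos θ)

For θ = 30°, cos θ = √3/2 (exact) ≈ 0.8660, so:
1 − cos 30° = 1 − (√3/2) ≈ 0.1340

Δλ = λ_C × 0.1340 = 2.4263 × 0.1340 = 0.3251 pm

λ' = 48.0 + 0.3251 = 48.3251 pm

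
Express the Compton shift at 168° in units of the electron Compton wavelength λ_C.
1.9781 λ_C

The Compton shift formula is:
Δλ = λ_C(1 - cos θ)

Dividing both sides by λ_C:
Δλ/λ_C = 1 - cos θ

For θ = 168°:
Δλ/λ_C = 1 - cos(168°)
Δλ/λ_C = 1 - -0.9781
Δλ/λ_C = 1.9781

This means the shift is 1.9781 × λ_C = 4.7996 pm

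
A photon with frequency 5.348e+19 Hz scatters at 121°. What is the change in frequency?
2.118e+19 Hz (decrease)

Convert frequency to wavelength (c = 299792458 m/s):
λ₀ = c/f₀ = 299792458/5.348e+19 = 5.6056929e-12 m = 5.6057 pm

Calculate Compton shift:
Δλ = λ_C(1 - cos(121°)) = 3.6760 pm

Final wavelength:
λ' = λ₀ + Δλ = 5.6057 + 3.6760 = 9.2816 pm

Final frequency:
f' = c/λ' = 299792458/9.2816453e-12 = 3.2299495e+19 Hz

Frequency shift (decrease):
Δf = f₀ - f' = 5.348e+19 - 3.2299495e+19 = 2.118e+19 Hz

(Intermediate values are shown rounded; full precision is carried through to the final answer.)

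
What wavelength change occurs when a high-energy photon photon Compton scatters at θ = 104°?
3.0133 pm

Using the Compton scattering formula:
Δλ = λ_C(1 - cos θ)

where λ_C = h/(m_e·c) ≈ 2.4263 pm is the Compton wavelength of an electron.

For θ = 104°:
cos(104°) = -0.2419
1 - cos(104°) = 1.2419

Δλ = 2.4263 × 1.2419
Δλ = 3.0133 pm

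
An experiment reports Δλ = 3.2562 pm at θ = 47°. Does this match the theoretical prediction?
No, inconsistent

Calculate the expected shift for θ = 47°:

Δλ_expected = λ_C(1 - cos(47°))
Δλ_expected = 2.4263 × (1 - cos(47°))
Δλ_expected = 2.4263 × 0.3180
Δλ_expected = 0.7716 pm

Given shift: 3.2562 pm
Expected shift: 0.7716 pm
Difference: 2.4846 pm

The values do not match. The given shift corresponds to θ ≈ 110.0°, not 47°.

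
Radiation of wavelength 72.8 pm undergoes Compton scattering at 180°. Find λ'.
77.6526 pm

Using the Compton formula: λ' = λ + λ_C(1 − cos θ)

For θ = 180°, cos θ = -1 (exact) = -1.0000, so:
1 − cos 180° = 1 − (-1) = 2.0000

Δλ = λ_C × 2.0000 = 2.4263 × 2.0000 = 4.8526 pm

λ' = 72.8 + 4.8526 = 77.6526 pm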